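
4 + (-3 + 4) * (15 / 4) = 31 / 4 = 7.75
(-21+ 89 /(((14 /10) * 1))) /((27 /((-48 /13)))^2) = 76288 /95823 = 0.80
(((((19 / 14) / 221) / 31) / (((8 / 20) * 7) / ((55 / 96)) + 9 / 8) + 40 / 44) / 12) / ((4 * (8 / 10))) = 15858755725 / 669849564384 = 0.02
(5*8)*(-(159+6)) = -6600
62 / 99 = 0.63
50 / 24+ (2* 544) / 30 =767 / 20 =38.35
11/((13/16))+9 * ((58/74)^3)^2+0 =521162176541/33354443317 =15.62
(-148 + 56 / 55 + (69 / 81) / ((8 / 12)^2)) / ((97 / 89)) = -8521127 / 64020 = -133.10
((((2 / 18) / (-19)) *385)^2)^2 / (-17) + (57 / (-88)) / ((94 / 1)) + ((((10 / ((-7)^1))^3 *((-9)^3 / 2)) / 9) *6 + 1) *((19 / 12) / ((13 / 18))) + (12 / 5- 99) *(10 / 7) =759085838770359784373 / 536143889997411696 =1415.82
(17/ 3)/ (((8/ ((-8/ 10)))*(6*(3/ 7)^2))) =-833/ 1620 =-0.51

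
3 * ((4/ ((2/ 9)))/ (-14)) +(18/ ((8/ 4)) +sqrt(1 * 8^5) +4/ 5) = 208/ 35 +128 * sqrt(2) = 186.96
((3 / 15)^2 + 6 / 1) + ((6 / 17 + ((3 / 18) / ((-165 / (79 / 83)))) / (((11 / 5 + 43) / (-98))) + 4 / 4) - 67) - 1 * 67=-99922070761 / 789242850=-126.60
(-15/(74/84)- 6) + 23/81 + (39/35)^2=-78938788/3671325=-21.50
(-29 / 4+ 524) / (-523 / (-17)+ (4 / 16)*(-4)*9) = 35139 / 1480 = 23.74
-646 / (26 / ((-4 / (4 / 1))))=323 / 13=24.85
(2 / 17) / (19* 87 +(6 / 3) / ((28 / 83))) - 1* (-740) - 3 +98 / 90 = 2622743762 / 3553425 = 738.09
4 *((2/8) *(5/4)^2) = 25/16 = 1.56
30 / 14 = 15 / 7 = 2.14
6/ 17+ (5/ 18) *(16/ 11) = 1274/ 1683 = 0.76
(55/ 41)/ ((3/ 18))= 330/ 41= 8.05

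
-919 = -919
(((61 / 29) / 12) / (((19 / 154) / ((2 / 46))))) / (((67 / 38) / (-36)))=-56364 / 44689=-1.26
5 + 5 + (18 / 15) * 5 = 16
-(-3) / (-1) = -3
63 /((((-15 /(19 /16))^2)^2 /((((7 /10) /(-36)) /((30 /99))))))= -70243019 /442368000000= -0.00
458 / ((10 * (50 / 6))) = 687 / 125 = 5.50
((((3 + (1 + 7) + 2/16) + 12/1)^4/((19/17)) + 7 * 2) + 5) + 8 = 255898.72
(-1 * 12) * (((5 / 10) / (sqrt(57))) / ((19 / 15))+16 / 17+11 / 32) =-2097 / 136 - 30 * sqrt(57) / 361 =-16.05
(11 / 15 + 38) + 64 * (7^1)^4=2305541 / 15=153702.73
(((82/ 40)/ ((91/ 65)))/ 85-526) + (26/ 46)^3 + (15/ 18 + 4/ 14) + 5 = -6449444647/ 12410340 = -519.68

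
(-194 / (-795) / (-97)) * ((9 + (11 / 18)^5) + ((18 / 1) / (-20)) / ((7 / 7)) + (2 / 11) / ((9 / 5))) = -861157949 / 41310680400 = -0.02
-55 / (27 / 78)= -1430 / 9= -158.89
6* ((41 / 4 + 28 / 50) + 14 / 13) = 46359 / 650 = 71.32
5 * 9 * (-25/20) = -225/4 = -56.25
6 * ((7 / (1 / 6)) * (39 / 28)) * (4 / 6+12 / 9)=702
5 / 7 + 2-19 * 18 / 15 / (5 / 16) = -12293 / 175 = -70.25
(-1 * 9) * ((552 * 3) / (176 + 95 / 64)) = -953856 / 11359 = -83.97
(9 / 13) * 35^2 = 11025 / 13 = 848.08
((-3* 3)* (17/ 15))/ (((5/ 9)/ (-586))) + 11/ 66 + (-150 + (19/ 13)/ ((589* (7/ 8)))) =4489253149/ 423150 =10609.13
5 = 5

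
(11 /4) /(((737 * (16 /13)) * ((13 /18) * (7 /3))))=27 /15008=0.00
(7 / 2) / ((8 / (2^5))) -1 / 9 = 125 / 9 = 13.89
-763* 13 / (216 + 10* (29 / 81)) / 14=-114777 / 35572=-3.23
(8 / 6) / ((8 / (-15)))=-5 / 2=-2.50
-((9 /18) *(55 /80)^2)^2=-14641 /262144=-0.06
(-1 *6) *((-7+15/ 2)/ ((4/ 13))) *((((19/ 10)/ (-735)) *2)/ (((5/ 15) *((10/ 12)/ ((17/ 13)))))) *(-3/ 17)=-513/ 12250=-0.04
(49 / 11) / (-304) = -49 / 3344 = -0.01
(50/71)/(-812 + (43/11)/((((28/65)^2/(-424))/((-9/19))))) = 1024100/4971958961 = 0.00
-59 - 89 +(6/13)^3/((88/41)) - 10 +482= 7831215/24167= 324.05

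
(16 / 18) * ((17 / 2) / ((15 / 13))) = 884 / 135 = 6.55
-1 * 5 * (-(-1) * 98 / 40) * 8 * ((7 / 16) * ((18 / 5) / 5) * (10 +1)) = -33957 / 100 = -339.57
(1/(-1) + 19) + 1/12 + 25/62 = 6877/372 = 18.49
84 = 84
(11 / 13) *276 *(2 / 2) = 3036 / 13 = 233.54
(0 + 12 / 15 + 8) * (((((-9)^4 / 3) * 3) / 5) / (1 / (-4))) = -1154736 / 25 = -46189.44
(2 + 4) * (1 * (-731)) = -4386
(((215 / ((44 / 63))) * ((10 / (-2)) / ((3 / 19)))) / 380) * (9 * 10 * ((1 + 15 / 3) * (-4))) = 609525 / 11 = 55411.36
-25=-25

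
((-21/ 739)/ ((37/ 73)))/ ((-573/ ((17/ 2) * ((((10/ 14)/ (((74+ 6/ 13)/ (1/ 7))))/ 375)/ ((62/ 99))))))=48399/ 9972910824800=0.00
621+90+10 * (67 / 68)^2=1666277 / 2312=720.71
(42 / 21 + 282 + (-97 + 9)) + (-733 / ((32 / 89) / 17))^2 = 1229945523545 / 1024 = 1201118675.34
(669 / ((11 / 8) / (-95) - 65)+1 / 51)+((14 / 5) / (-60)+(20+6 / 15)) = 423476287 / 41999350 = 10.08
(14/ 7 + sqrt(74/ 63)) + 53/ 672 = sqrt(518)/ 21 + 1397/ 672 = 3.16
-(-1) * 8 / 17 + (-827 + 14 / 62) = -435462 / 527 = -826.30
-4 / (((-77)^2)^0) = -4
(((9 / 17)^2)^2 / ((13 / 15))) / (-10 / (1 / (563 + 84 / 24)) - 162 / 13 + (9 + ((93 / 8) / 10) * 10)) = -787320 / 49136323031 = -0.00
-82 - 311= -393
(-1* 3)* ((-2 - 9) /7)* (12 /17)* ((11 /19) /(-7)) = -0.28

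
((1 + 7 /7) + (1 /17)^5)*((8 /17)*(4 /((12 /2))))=45435440 /72412707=0.63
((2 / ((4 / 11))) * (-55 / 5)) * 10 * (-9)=5445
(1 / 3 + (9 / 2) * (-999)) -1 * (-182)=-25879 / 6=-4313.17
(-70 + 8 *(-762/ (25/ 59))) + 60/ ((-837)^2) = -84398481022/ 5838075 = -14456.56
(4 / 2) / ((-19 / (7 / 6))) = -7 / 57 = -0.12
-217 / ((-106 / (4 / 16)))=217 / 424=0.51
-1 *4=-4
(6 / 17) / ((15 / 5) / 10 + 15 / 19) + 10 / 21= 2190 / 2737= 0.80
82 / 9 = 9.11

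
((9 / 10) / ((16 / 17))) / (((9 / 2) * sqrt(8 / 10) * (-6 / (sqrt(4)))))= -17 * sqrt(5) / 480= -0.08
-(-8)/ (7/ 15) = 120/ 7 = 17.14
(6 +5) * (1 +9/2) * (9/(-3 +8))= 108.90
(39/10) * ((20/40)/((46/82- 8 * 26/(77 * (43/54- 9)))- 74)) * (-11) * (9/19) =5399805411/38854129420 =0.14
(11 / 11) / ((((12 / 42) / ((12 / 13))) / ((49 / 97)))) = 2058 / 1261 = 1.63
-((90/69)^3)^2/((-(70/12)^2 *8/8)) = 1049760000/7253758561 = 0.14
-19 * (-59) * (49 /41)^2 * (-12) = -32298252 /1681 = -19213.71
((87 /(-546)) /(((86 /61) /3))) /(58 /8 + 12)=-5307 /301301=-0.02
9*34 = 306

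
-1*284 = -284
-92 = -92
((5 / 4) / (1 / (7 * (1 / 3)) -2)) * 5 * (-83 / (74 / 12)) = 43575 / 814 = 53.53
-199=-199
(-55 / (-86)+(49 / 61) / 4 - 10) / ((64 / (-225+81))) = 864927 / 41968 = 20.61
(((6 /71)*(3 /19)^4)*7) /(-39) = -1134 /120286283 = -0.00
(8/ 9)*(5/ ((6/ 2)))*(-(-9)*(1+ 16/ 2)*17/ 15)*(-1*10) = -1360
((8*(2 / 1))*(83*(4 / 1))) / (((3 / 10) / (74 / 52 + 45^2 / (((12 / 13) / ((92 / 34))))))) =69702842240 / 663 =105132492.07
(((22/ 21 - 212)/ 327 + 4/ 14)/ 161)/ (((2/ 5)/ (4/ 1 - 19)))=30850/ 368529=0.08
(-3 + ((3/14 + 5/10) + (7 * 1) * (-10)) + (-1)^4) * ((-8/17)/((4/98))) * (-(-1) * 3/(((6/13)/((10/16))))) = 227045/68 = 3338.90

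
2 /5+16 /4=22 /5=4.40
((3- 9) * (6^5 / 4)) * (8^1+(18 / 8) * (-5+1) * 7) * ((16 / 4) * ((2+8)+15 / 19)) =526046400 / 19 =27686652.63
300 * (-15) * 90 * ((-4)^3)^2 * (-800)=1327104000000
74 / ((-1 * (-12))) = 37 / 6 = 6.17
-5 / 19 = -0.26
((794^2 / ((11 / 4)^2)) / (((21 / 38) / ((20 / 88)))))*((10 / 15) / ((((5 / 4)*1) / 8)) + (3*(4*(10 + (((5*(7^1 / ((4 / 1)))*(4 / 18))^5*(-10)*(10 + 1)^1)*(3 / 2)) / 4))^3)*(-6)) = 351560621697886447003414646235143851 / 6062736364170571008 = 57987120102324067.59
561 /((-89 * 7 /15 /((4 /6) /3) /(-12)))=22440 /623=36.02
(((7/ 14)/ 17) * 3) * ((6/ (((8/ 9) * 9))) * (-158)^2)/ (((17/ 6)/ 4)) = 674028/ 289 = 2332.28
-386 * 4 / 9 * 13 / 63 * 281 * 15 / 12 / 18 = -3525145 / 5103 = -690.80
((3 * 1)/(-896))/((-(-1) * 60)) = -1/17920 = -0.00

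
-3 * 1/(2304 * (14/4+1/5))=-5/14208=-0.00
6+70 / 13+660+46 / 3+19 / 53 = 687.08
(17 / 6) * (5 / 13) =85 / 78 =1.09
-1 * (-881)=881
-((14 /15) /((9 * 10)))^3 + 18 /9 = 615093407 /307546875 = 2.00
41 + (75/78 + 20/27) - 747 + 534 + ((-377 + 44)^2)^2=8632051845793/702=12296370150.70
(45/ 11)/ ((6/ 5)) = 3.41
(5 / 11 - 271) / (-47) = 2976 / 517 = 5.76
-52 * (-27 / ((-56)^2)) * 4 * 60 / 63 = 585 / 343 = 1.71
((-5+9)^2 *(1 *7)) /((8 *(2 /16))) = 112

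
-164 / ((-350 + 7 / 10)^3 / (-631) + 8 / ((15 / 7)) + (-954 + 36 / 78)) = -4035876000 / 1638738547723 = -0.00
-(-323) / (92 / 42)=6783 / 46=147.46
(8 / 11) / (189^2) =0.00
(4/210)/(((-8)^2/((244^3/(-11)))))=-453962/1155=-393.04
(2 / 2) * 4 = 4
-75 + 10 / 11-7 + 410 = 3618 / 11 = 328.91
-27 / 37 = -0.73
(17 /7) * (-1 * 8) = -136 /7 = -19.43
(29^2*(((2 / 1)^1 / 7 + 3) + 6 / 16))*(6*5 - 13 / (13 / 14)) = 344810 / 7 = 49258.57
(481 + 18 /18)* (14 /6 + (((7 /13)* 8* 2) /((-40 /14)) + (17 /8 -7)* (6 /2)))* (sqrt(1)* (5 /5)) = -5754839 /780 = -7378.00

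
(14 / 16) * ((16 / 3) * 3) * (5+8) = 182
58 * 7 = 406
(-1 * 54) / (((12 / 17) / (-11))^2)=-104907 / 8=-13113.38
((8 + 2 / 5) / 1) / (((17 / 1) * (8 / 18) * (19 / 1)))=189 / 3230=0.06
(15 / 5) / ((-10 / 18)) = -27 / 5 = -5.40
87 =87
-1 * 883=-883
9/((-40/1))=-9/40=-0.22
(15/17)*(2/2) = 15/17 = 0.88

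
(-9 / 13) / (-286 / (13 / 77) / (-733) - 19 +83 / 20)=131940 / 2389673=0.06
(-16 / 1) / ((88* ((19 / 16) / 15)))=-2.30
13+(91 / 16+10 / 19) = 5841 / 304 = 19.21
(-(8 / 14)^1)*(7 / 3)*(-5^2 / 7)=100 / 21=4.76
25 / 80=5 / 16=0.31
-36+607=571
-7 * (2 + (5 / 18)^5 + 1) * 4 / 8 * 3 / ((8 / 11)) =-436730833 / 10077696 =-43.34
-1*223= -223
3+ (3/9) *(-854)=-845/3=-281.67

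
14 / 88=7 / 44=0.16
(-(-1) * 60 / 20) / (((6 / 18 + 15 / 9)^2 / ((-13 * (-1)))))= 39 / 4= 9.75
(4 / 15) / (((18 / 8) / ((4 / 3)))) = 64 / 405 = 0.16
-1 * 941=-941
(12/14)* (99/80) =297/280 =1.06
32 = 32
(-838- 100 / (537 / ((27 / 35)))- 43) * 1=-1104073 / 1253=-881.14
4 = 4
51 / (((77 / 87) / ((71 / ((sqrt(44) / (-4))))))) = -630054* sqrt(11) / 847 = -2467.12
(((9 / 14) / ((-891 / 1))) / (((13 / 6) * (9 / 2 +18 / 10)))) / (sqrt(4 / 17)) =-5 * sqrt(17) / 189189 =-0.00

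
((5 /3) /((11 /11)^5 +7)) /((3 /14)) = 35 /36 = 0.97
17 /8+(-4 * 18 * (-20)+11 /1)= 11625 /8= 1453.12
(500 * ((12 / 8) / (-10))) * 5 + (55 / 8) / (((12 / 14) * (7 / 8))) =-2195 / 6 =-365.83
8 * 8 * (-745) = -47680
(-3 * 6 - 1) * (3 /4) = -57 /4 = -14.25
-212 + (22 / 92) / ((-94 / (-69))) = -39823 / 188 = -211.82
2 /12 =1 /6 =0.17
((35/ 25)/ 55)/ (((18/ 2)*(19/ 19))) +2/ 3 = 1657/ 2475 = 0.67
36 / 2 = 18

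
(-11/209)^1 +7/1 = 132/19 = 6.95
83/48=1.73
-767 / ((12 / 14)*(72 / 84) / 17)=-638911 / 36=-17747.53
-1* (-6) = 6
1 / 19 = 0.05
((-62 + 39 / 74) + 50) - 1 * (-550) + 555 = 80921 / 74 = 1093.53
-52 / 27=-1.93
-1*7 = -7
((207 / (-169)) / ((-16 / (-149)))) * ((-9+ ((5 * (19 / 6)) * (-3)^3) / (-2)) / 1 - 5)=-24643557 / 10816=-2278.44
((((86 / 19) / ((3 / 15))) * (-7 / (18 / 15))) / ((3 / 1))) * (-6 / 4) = 7525 / 114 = 66.01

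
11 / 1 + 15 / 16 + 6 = 287 / 16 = 17.94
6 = 6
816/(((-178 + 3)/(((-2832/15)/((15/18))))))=1056.42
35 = 35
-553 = -553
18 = 18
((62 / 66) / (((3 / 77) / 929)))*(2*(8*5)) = 16127440 / 9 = 1791937.78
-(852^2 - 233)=-725671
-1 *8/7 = -8/7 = -1.14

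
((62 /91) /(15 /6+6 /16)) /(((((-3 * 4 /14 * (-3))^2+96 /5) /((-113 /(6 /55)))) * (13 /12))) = -1740200 /198237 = -8.78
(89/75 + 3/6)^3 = 16194277/3375000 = 4.80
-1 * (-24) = 24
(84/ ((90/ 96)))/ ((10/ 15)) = 672/ 5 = 134.40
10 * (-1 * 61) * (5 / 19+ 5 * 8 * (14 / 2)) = -3248250 / 19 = -170960.53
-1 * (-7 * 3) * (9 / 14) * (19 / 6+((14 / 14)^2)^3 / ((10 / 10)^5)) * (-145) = -32625 / 4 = -8156.25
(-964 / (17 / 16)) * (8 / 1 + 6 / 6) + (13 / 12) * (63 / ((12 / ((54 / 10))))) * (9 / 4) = -44045199 / 5440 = -8096.54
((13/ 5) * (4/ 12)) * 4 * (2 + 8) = 104/ 3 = 34.67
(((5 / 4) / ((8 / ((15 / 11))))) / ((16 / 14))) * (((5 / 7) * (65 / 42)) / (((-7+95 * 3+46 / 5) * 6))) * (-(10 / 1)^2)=-1015625 / 84919296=-0.01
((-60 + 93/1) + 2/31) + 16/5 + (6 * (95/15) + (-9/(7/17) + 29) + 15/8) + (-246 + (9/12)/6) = -176413/1085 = -162.59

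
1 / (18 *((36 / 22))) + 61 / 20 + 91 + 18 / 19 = 95.03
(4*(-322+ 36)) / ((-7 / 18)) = 20592 / 7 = 2941.71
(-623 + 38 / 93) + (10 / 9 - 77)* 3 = -26358 / 31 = -850.26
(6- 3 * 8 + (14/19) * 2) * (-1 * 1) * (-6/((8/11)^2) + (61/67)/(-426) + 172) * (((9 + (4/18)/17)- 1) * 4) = 7060839822635/82971594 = 85099.48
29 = 29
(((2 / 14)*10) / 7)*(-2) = -20 / 49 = -0.41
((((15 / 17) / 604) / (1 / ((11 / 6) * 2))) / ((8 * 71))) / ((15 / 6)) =11 / 2916112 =0.00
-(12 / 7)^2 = -144 / 49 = -2.94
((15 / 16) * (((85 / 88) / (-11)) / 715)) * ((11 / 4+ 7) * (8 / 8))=-765 / 681472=-0.00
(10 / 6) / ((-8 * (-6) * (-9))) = -5 / 1296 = -0.00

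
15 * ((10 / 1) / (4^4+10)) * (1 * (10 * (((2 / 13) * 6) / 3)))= 3000 / 1729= 1.74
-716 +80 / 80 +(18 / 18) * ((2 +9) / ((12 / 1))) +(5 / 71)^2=-43196029 / 60492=-714.08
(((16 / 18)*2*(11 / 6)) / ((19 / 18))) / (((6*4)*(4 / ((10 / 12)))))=55 / 2052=0.03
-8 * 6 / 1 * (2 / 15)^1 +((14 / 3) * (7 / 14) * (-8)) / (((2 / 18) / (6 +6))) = -2022.40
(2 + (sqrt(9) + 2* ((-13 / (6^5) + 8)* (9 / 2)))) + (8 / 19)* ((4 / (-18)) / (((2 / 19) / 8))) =60371 / 864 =69.87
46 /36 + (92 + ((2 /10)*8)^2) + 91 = 84077 /450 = 186.84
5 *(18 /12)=15 /2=7.50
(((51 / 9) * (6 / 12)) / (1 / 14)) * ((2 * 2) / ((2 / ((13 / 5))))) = 3094 / 15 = 206.27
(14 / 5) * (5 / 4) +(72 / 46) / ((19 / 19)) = 233 / 46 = 5.07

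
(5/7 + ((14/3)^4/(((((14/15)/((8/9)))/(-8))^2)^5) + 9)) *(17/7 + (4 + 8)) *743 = 13201704173721309468553890292/3938980639167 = 3351553455848707.47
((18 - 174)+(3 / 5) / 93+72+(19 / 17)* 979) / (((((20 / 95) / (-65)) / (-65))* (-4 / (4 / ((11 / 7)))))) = -74787497330 / 5797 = -12901069.06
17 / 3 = 5.67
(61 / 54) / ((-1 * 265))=-61 / 14310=-0.00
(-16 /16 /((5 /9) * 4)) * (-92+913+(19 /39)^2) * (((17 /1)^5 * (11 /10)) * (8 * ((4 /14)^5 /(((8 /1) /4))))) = -312144134440864 /71009575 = -4395803.45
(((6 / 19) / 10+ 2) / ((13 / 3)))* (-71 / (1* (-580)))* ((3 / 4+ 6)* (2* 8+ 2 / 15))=44767701 / 7163000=6.25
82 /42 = 41 /21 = 1.95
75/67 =1.12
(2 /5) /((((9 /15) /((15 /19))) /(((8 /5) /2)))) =8 /19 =0.42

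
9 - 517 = -508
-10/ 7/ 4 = -5/ 14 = -0.36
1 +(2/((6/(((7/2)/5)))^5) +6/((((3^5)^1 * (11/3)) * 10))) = 4279864877/4276800000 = 1.00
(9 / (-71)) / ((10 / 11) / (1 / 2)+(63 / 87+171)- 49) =-957 / 940253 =-0.00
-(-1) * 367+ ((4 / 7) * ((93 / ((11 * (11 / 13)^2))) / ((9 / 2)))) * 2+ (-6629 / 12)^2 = 409919311565 / 1341648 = 305534.17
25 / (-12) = -25 / 12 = -2.08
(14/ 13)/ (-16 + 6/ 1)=-7/ 65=-0.11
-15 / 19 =-0.79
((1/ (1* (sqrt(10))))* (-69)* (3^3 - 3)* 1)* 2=-1656* sqrt(10)/ 5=-1047.35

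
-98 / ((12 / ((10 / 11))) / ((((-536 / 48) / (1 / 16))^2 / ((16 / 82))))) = -1214599.46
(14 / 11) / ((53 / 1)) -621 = -362029 / 583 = -620.98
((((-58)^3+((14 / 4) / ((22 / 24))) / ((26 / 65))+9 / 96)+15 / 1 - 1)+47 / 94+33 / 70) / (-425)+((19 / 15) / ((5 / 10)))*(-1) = 456.50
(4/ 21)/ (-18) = -2/ 189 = -0.01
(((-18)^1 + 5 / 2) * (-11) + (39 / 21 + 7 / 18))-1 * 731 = -35170 / 63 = -558.25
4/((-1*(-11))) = 4/11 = 0.36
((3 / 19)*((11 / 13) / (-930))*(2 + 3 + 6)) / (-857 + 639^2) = -121 / 31199518480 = -0.00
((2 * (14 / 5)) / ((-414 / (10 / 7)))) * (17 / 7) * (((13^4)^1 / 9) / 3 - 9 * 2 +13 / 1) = -1932968 / 39123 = -49.41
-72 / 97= -0.74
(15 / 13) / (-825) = -0.00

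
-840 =-840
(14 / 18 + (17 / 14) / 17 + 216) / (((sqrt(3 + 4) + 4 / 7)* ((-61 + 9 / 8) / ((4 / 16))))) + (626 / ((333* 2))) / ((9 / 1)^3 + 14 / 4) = 6022225118 / 76412625885-191261* sqrt(7) / 1409697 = -0.28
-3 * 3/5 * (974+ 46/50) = -219357/125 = -1754.86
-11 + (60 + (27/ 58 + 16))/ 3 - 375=-62729/ 174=-360.51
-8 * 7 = -56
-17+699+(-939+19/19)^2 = 880526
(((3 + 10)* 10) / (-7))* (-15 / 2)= 975 / 7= 139.29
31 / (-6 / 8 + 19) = 124 / 73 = 1.70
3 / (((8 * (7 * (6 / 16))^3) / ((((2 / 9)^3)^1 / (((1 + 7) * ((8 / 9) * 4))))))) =0.00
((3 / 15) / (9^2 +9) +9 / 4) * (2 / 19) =0.24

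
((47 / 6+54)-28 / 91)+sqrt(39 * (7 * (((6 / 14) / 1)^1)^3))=9 * sqrt(13) / 7+4799 / 78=66.16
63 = 63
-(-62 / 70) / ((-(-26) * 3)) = 31 / 2730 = 0.01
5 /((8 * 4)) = 5 /32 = 0.16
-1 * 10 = -10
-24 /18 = -4 /3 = -1.33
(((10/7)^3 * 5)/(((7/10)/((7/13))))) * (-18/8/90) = -1250/4459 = -0.28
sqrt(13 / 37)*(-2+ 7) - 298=-298+ 5*sqrt(481) / 37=-295.04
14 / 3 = 4.67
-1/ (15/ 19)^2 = -361/ 225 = -1.60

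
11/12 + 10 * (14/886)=1.07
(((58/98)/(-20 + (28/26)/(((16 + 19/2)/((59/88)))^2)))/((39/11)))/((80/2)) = -33465333/160375851685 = -0.00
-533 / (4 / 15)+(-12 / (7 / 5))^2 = -377355 / 196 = -1925.28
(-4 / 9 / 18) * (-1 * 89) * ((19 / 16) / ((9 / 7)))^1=11837 / 5832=2.03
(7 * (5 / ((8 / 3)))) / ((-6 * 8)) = -35 / 128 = -0.27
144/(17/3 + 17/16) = 6912/323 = 21.40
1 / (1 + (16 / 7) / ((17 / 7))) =17 / 33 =0.52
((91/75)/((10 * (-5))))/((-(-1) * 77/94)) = -611/20625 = -0.03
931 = 931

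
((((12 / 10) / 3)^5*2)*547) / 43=35008 / 134375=0.26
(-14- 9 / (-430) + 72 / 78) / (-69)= 72983 / 385710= 0.19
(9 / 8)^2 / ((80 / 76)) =1539 / 1280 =1.20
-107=-107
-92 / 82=-1.12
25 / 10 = 5 / 2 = 2.50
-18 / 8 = -9 / 4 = -2.25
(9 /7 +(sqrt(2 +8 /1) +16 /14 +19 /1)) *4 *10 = 40 *sqrt(10) +6000 /7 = 983.63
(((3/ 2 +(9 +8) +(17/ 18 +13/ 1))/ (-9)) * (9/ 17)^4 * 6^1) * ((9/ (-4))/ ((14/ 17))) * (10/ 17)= 1596510/ 584647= 2.73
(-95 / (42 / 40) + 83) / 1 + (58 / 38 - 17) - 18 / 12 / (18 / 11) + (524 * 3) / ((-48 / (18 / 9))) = -47543 / 532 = -89.37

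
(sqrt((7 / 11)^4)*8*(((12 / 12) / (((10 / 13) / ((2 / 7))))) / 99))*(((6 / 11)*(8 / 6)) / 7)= 832 / 658845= 0.00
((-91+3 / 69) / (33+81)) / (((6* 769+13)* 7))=-1046 / 42461979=-0.00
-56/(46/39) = -1092/23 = -47.48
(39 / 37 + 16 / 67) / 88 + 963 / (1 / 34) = 7142735989 / 218152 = 32742.01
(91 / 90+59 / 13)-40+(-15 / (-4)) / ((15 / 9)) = -75349 / 2340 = -32.20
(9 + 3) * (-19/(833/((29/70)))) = -0.11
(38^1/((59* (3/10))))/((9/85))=32300/1593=20.28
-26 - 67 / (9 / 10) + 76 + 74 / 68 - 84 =-107.36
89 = 89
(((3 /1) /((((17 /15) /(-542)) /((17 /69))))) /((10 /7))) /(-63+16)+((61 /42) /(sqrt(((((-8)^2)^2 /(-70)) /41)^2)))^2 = 1028353628329 /163225534464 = 6.30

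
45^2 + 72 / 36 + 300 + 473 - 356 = 2444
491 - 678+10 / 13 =-2421 / 13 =-186.23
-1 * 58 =-58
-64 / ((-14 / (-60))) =-1920 / 7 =-274.29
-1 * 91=-91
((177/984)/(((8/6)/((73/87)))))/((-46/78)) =-0.19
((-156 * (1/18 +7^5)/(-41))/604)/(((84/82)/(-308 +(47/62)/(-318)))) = -23882532661325/750233232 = -31833.48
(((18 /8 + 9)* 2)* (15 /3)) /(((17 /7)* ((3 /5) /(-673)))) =-51959.56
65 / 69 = 0.94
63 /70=9 /10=0.90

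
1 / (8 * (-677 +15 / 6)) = -1 / 5396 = -0.00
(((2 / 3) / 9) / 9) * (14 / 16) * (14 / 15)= 0.01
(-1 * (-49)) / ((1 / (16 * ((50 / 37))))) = 39200 / 37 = 1059.46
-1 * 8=-8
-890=-890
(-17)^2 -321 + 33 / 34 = -1055 / 34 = -31.03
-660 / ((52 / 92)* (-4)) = 3795 / 13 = 291.92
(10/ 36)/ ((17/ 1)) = 5/ 306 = 0.02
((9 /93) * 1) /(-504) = -1 /5208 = -0.00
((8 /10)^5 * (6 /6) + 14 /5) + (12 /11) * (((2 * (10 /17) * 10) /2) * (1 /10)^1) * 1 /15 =1852738 /584375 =3.17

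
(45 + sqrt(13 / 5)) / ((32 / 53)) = 77.20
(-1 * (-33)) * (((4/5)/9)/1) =44/15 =2.93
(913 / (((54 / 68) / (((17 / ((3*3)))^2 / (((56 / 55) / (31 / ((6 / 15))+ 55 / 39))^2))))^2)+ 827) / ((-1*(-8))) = 289419169785141484260602554639297 / 3482235033849158565888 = 83113048651.75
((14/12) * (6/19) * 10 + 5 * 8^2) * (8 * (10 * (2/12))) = 82000/19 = 4315.79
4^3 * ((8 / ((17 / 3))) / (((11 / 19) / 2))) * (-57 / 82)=-216.97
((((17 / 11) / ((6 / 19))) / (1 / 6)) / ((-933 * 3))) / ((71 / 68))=-21964 / 2186019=-0.01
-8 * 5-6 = -46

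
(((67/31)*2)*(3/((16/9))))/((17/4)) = 1809/1054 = 1.72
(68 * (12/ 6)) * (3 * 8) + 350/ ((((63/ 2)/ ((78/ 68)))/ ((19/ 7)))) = 3298.59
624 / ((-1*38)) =-312 / 19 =-16.42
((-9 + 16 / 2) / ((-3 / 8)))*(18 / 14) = 24 / 7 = 3.43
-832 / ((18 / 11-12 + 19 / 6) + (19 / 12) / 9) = 988416 / 8341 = 118.50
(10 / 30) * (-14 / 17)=-14 / 51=-0.27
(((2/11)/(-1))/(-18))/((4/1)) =1/396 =0.00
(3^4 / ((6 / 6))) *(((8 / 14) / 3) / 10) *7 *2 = 108 / 5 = 21.60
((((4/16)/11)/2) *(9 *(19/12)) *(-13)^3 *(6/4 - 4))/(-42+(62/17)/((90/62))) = -479000925/21266432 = -22.52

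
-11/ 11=-1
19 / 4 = 4.75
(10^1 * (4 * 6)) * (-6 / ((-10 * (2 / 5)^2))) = 900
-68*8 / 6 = -272 / 3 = -90.67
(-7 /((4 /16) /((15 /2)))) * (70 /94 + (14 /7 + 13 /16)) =-280875 /376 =-747.01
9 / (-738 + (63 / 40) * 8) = -5 / 403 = -0.01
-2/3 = -0.67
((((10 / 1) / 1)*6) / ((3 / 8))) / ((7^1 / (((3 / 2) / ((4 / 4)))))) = 240 / 7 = 34.29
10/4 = 5/2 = 2.50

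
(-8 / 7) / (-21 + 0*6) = 8 / 147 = 0.05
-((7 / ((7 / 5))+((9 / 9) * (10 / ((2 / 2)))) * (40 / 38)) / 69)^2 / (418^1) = -87025 / 718425378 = -0.00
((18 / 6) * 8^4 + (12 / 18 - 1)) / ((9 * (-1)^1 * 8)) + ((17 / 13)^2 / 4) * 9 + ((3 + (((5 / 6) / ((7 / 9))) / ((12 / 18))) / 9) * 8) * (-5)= -75114311 / 255528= -293.96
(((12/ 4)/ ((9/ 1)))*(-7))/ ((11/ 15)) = -35/ 11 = -3.18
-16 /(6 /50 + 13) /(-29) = 50 /1189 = 0.04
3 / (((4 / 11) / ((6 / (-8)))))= -99 / 16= -6.19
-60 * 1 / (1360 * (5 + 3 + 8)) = -3 / 1088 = -0.00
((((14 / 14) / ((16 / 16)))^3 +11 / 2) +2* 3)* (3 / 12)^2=25 / 32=0.78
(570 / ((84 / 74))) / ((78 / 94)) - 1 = 164932 / 273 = 604.15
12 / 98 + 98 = 4808 / 49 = 98.12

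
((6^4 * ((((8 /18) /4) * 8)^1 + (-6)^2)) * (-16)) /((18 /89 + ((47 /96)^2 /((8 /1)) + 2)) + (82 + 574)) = -5019298430976 /4319182841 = -1162.09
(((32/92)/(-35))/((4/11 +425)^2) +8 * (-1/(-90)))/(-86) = -7049554846/6820448527935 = -0.00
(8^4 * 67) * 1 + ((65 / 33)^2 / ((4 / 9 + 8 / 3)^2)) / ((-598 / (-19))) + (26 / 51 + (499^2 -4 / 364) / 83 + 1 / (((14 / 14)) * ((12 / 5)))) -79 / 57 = 1265786205439452689 / 4562516902944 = 277431.57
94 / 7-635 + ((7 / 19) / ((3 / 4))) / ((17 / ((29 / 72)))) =-621.56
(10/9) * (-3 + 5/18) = -245/81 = -3.02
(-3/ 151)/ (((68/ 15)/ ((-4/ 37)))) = 45/ 94979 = 0.00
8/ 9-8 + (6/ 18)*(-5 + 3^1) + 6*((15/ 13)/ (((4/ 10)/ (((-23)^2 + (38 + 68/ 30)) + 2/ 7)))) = 8067035/ 819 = 9849.86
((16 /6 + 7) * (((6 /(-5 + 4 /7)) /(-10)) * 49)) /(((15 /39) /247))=31939817 /775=41212.67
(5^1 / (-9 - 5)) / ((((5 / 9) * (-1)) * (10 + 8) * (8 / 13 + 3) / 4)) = 13 / 329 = 0.04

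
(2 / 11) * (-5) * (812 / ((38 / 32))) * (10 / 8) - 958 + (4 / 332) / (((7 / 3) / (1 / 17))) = -3581616867 / 2064293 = -1735.03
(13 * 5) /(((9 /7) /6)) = 910 /3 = 303.33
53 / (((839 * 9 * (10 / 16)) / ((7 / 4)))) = 742 / 37755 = 0.02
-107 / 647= -0.17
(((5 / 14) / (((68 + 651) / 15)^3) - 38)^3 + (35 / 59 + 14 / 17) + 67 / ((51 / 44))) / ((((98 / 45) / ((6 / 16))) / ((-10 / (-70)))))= -1045828649122648478589061700471585400885 / 775638139928255812181477333107944064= -1348.35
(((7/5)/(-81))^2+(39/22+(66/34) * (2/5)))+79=5002682411/61345350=81.55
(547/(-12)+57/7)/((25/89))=-55981/420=-133.29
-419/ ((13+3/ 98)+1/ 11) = -31.93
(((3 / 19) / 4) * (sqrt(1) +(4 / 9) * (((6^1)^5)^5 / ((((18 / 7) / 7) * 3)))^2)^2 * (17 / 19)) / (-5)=-4462101644342746692283308026851917082783295493149486634862138300503372897189939 / 7220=-618019618330020317490762900000000000000000000000000000000000000000000000000.00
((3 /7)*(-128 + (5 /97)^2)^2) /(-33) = -1450403522929 /6816754637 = -212.77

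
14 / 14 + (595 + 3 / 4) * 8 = 4767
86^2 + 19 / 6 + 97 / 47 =2087147 / 282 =7401.23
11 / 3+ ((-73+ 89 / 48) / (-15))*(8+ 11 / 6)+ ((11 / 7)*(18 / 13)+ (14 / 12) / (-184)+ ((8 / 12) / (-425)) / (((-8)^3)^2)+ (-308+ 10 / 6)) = -799136976607637 / 3147979161600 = -253.86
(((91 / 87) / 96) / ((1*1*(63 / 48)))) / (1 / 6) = 13 / 261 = 0.05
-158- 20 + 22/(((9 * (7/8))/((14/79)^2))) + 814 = 35728412/56169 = 636.09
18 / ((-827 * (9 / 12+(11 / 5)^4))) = -0.00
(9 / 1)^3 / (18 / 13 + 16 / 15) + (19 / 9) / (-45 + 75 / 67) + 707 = 6351431983 / 6323940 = 1004.35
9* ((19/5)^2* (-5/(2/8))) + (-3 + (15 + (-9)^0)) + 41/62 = -801517/310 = -2585.54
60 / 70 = 6 / 7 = 0.86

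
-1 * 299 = -299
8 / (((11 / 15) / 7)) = 840 / 11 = 76.36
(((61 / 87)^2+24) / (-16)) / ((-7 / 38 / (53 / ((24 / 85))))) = 15867344315 / 10172736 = 1559.79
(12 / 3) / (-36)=-1 / 9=-0.11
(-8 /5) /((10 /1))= -4 /25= -0.16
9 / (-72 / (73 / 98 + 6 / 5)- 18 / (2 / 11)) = -953 / 14403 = -0.07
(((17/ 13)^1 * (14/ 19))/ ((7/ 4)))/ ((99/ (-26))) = -272/ 1881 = -0.14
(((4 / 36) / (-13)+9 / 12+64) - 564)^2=54593724409 / 219024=249259.10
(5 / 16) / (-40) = -1 / 128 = -0.01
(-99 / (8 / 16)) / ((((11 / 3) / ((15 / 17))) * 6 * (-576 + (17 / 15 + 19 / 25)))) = 10125 / 731986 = 0.01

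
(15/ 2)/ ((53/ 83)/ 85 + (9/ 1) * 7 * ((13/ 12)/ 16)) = 3386400/ 1929407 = 1.76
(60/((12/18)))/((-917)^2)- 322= -270766168/840889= -322.00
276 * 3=828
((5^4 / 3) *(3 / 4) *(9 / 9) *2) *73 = 45625 / 2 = 22812.50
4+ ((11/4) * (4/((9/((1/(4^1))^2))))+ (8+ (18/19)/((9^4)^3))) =115206843393473/9539842121136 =12.08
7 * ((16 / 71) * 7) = 784 / 71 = 11.04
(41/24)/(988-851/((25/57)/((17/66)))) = 11275/3222324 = 0.00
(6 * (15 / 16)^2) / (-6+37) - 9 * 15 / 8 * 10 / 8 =-83025 / 3968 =-20.92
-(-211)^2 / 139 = -44521 / 139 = -320.29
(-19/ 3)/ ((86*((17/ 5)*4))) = -95/ 17544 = -0.01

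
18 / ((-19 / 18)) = -324 / 19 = -17.05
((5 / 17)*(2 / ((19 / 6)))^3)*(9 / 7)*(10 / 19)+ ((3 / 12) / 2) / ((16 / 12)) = 0.14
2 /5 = 0.40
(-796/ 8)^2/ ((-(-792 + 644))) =39601/ 592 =66.89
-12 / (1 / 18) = -216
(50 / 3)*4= 200 / 3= 66.67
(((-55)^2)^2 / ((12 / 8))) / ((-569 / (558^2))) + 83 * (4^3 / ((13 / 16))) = -24692803394552 / 7397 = -3338218655.48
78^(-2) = 1 / 6084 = 0.00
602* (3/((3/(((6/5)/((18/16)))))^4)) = 39452672/1366875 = 28.86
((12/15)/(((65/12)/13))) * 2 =96/25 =3.84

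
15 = 15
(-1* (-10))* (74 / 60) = 37 / 3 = 12.33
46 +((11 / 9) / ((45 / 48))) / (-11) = 6194 / 135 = 45.88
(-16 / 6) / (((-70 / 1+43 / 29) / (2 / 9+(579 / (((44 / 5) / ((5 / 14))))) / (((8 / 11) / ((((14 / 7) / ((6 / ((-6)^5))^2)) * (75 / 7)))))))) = 118979011102736 / 2628801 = 45259801.37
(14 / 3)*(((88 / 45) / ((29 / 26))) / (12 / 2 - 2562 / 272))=-4356352 / 1820475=-2.39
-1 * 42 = -42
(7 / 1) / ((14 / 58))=29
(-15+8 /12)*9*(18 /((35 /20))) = -9288 /7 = -1326.86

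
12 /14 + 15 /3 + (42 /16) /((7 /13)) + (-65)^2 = 237201 /56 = 4235.73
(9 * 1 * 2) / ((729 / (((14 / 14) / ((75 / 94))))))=188 / 6075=0.03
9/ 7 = 1.29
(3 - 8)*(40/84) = -50/21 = -2.38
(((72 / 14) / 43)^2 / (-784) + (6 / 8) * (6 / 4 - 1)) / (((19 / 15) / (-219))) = -43748641215 / 674796248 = -64.83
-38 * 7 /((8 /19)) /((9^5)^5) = -2527 /2871591950767410355080996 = -0.00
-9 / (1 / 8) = -72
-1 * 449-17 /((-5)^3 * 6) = -448.98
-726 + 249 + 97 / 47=-22322 / 47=-474.94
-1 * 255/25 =-51/5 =-10.20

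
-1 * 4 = -4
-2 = -2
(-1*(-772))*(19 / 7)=14668 / 7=2095.43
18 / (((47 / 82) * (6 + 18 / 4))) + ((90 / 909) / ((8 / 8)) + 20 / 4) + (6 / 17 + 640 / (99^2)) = 47105411417 / 5536516293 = 8.51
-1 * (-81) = 81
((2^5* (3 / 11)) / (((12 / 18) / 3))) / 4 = 108 / 11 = 9.82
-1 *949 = -949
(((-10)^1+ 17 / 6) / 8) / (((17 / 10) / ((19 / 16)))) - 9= -62837 / 6528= -9.63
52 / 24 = 13 / 6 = 2.17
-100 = -100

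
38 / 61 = 0.62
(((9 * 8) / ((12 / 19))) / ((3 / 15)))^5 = 60169205700000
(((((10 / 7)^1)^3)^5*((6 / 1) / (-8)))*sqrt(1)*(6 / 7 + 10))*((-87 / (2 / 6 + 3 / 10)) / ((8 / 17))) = 16638750000000000000 / 33232930569601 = 500670.56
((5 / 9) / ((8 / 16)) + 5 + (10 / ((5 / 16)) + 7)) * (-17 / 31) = -6902 / 279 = -24.74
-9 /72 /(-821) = 1 /6568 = 0.00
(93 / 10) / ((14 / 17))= 1581 / 140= 11.29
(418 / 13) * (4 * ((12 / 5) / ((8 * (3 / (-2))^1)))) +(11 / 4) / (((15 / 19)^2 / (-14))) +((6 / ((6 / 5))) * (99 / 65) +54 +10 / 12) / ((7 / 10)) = 1.72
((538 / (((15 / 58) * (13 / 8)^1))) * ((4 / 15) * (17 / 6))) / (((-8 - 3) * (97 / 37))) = -314037056 / 9362925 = -33.54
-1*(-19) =19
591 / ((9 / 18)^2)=2364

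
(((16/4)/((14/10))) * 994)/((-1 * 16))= -355/2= -177.50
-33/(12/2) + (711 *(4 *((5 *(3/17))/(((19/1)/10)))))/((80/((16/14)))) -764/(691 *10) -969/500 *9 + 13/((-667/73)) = -2921804253007/521044058500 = -5.61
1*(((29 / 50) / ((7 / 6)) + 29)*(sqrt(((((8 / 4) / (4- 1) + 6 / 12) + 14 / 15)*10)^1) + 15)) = 5162*sqrt(21) / 175 + 15486 / 35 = 577.63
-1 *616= -616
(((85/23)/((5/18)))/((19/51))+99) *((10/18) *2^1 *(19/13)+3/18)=2740679/11362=241.21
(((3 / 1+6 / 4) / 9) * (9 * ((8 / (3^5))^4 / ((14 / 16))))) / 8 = 2048 / 2711943423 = 0.00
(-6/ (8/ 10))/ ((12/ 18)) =-45/ 4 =-11.25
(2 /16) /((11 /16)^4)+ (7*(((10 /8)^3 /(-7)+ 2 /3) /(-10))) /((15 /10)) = 15964999 /42166080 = 0.38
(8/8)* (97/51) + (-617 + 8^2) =-28106/51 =-551.10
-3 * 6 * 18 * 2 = -648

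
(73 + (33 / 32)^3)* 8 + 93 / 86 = 104594507 / 176128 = 593.86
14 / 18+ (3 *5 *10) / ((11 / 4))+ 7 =6170 / 99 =62.32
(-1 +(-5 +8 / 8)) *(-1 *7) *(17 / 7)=85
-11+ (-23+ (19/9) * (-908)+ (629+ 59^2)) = 19432/9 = 2159.11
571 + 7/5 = 2862/5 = 572.40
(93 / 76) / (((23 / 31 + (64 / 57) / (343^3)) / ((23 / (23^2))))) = 349018346943 / 4867129430012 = 0.07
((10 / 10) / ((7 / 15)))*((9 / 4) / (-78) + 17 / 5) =7.22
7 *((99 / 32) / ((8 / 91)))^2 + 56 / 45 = 25569725531 / 2949120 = 8670.29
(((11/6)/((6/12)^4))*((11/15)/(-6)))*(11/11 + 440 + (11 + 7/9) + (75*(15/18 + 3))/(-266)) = -52337945/32319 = -1619.42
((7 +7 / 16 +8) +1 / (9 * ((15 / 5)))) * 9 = 6685 / 48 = 139.27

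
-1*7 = -7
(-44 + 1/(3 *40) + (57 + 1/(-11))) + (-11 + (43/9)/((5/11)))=49217/3960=12.43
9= 9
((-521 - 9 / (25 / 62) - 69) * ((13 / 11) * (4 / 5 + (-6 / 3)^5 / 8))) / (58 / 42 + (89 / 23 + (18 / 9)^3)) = 174.76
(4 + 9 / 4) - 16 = -39 / 4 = -9.75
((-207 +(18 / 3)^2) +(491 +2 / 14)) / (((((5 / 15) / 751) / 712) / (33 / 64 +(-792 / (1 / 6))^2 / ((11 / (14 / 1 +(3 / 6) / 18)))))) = 118310707863233523 / 8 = 14788838482904190.38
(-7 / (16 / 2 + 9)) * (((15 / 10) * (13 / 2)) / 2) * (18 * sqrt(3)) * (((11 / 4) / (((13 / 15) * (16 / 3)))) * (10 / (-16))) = 23.27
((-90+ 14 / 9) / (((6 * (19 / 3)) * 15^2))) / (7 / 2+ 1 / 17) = -13532 / 4655475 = -0.00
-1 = -1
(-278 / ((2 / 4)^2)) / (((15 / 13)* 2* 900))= -1807 / 3375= -0.54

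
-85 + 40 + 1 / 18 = -809 / 18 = -44.94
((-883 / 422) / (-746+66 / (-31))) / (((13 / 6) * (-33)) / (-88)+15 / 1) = 0.00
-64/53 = -1.21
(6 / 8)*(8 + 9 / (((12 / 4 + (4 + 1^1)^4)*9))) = 15075 / 2512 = 6.00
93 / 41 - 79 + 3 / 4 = -12461 / 164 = -75.98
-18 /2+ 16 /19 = -8.16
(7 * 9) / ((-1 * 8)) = -7.88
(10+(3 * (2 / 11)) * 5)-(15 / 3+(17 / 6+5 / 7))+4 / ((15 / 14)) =6093 / 770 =7.91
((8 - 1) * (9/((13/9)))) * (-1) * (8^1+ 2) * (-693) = 3929310/13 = 302254.62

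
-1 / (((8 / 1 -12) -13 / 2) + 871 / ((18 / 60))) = -6 / 17357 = -0.00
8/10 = 4/5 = 0.80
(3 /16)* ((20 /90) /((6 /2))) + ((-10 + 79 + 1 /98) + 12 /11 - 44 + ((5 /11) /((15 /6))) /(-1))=1006415 /38808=25.93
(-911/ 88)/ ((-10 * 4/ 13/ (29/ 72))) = 343447/ 253440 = 1.36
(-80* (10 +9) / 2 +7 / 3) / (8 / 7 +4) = -15911 / 108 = -147.32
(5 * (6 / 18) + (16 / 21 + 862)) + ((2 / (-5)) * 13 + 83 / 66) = 1987723 / 2310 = 860.49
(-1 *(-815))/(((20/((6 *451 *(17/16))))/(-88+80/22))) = -9884157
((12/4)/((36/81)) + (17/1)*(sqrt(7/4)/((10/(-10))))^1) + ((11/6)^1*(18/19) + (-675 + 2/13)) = -688.85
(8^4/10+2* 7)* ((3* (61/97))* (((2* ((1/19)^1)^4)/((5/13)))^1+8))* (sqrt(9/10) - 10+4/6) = -18857772121104/316028425+3030713376606* sqrt(10)/1580142125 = -53605.88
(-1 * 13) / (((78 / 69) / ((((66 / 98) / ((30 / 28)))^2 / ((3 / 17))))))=-94622 / 3675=-25.75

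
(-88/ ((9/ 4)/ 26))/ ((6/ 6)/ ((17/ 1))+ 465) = -2.19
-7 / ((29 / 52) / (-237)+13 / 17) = -209508 / 22817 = -9.18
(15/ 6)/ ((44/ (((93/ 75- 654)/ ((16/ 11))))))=-16319/ 640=-25.50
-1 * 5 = -5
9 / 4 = 2.25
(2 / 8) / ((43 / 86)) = 0.50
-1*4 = -4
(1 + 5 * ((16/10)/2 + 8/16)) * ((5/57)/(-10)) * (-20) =25/19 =1.32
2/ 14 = 1/ 7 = 0.14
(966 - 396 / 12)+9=942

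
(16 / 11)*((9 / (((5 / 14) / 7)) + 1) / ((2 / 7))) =49672 / 55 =903.13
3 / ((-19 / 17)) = -2.68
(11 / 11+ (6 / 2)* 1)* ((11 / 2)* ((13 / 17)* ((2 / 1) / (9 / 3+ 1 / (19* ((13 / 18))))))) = 12844 / 1173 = 10.95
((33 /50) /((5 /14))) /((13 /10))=462 /325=1.42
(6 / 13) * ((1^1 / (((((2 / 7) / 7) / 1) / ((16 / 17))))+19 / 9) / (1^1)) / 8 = 3851 / 2652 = 1.45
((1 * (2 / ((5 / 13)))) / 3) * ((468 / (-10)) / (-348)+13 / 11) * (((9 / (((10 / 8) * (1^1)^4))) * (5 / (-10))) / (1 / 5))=-327522 / 7975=-41.07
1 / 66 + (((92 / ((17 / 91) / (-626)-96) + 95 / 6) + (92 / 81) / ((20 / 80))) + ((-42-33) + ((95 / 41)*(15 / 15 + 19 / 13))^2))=-31887995362883080 / 1384268800776147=-23.04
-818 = -818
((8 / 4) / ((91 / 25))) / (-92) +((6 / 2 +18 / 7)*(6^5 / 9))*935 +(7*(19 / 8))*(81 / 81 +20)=10766803367 / 2392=4501171.98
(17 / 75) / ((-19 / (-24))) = 0.29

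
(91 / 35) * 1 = 13 / 5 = 2.60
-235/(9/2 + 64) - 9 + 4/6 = -11.76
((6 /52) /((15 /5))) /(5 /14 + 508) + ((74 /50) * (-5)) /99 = -310892 /4163445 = -0.07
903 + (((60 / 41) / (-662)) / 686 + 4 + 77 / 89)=376112121065 / 414281917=907.87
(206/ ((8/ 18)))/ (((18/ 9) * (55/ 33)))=2781/ 20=139.05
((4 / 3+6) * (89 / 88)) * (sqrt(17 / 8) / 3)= 89 * sqrt(34) / 144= 3.60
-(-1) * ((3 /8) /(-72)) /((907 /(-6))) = 1 /29024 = 0.00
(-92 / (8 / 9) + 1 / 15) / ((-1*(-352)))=-3103 / 10560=-0.29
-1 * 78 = -78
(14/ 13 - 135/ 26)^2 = 16.94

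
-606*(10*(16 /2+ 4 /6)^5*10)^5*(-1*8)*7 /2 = 13391927825250646826871534528919827906560000000000 /282429536481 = 47416881364855292225442520000000000000.00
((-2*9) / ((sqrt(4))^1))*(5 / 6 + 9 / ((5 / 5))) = -177 / 2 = -88.50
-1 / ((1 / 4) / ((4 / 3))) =-16 / 3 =-5.33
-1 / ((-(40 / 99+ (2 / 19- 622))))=-1881 / 1169024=-0.00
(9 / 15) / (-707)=-3 / 3535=-0.00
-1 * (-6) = 6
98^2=9604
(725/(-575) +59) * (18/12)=1992/23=86.61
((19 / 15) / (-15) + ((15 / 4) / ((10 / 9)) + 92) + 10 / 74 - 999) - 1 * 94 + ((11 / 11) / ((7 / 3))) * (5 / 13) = -6044899859 / 6060600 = -997.41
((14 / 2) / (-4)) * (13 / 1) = -91 / 4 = -22.75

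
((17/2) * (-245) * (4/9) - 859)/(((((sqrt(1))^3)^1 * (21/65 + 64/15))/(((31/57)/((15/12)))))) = -25890332/153045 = -169.17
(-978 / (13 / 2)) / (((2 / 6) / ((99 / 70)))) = -638.39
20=20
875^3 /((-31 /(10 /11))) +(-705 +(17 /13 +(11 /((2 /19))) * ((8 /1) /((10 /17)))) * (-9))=-435748614022 /22165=-19659310.36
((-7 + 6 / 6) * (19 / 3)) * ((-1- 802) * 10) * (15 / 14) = 2288550 / 7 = 326935.71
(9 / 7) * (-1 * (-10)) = 90 / 7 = 12.86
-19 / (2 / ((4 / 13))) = -38 / 13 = -2.92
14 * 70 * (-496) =-486080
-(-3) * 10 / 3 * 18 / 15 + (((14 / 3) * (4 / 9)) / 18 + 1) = 3187 / 243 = 13.12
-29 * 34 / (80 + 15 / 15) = -986 / 81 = -12.17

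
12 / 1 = 12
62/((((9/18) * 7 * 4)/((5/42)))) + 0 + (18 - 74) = -16309/294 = -55.47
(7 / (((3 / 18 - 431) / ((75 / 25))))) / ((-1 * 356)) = 63 / 460130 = 0.00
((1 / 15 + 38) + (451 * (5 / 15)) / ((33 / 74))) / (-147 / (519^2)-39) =-505291307 / 52526130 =-9.62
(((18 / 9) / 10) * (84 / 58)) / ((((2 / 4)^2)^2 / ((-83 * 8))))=-446208 / 145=-3077.30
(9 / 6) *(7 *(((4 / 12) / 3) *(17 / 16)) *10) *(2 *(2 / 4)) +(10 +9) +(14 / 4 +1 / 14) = 11749 / 336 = 34.97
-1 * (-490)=490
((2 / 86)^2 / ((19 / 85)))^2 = 7225 / 1234187161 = 0.00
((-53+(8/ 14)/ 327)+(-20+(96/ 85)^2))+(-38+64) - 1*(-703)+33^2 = 28879977949/ 16538025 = 1746.28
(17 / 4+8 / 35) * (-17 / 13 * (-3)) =31977 / 1820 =17.57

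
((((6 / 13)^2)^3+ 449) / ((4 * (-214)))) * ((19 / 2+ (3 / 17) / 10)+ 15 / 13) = -3194576464178 / 570697762115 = -5.60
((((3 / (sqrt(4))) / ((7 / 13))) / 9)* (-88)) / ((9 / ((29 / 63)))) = -16588 / 11907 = -1.39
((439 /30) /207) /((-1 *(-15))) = 439 /93150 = 0.00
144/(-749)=-144/749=-0.19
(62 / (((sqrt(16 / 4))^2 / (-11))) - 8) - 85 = -527 / 2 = -263.50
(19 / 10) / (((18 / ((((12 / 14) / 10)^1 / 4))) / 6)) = 19 / 1400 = 0.01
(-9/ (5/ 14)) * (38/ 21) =-45.60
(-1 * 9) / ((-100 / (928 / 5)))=2088 / 125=16.70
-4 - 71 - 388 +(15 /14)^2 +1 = -90327 /196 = -460.85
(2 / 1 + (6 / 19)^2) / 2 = 379 / 361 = 1.05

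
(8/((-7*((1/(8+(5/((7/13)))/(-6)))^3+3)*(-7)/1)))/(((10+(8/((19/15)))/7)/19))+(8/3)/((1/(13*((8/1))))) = 28056459354228/101130575525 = 277.43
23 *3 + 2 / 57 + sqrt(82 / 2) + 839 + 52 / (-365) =sqrt(41) + 18888706 / 20805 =914.30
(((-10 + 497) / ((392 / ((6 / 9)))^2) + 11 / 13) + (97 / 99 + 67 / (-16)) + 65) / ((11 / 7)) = 258083491 / 6474468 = 39.86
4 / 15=0.27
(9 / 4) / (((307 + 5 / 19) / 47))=2679 / 7784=0.34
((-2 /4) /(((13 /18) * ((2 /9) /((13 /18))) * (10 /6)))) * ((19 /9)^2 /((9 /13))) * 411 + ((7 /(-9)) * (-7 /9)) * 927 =-180667 /60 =-3011.12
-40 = -40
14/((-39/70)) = -980/39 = -25.13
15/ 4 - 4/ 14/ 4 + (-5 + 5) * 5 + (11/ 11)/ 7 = 3.82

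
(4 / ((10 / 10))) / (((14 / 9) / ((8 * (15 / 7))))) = 2160 / 49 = 44.08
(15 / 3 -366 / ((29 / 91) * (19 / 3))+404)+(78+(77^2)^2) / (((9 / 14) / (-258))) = -23320719380753 / 1653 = -14108118197.67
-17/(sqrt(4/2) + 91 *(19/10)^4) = -2016065870000/140640685542521 + 1700000000 *sqrt(2)/140640685542521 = -0.01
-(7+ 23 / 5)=-58 / 5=-11.60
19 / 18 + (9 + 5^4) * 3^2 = 102727 / 18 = 5707.06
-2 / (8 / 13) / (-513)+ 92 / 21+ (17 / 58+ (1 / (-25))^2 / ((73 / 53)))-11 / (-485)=8672350976021 / 1843520647500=4.70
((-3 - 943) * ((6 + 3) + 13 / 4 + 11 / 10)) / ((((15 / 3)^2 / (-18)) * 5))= 1136619 / 625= 1818.59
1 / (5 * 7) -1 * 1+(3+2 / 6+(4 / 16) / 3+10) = 5227 / 420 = 12.45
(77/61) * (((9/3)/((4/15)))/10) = 1.42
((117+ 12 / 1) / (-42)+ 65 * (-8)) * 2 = -7323 / 7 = -1046.14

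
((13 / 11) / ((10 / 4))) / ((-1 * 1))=-0.47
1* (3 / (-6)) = -1 / 2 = -0.50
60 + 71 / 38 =2351 / 38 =61.87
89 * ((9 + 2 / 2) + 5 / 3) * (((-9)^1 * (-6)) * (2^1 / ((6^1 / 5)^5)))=9734375 / 216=45066.55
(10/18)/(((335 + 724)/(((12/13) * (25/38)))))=250/784719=0.00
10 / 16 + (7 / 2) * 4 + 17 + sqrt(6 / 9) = sqrt(6) / 3 + 253 / 8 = 32.44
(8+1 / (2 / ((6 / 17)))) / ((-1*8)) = -139 / 136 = -1.02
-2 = -2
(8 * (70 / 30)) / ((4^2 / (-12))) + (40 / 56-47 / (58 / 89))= -34675 / 406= -85.41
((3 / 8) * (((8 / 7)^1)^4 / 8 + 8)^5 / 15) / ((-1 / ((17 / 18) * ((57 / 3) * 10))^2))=-194455224071287359808000000 / 6463173570106572081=-30086647.37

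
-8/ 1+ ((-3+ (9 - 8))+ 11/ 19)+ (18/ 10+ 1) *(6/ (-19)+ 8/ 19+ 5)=463/ 95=4.87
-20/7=-2.86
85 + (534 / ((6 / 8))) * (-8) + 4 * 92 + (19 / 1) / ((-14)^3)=-14386811 / 2744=-5243.01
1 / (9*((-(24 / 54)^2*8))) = -9 / 128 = -0.07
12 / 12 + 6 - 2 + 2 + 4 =11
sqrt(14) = 3.74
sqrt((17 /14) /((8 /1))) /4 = sqrt(119) /112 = 0.10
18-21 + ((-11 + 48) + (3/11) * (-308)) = -50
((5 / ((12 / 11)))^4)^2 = 83733937890625 / 429981696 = 194738.38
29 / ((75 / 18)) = 174 / 25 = 6.96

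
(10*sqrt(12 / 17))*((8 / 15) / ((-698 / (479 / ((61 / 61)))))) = -7664*sqrt(51) / 17799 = -3.07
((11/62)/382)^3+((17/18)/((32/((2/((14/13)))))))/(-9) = -5734393122713/941582176743096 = -0.01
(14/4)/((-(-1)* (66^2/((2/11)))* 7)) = 1/47916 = 0.00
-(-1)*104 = 104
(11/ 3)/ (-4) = -11/ 12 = -0.92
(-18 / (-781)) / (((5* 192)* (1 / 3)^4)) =243 / 124960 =0.00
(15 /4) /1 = 15 /4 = 3.75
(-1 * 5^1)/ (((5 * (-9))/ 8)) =8/ 9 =0.89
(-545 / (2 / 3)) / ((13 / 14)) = -11445 / 13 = -880.38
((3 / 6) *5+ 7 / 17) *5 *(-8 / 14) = -990 / 119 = -8.32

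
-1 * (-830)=830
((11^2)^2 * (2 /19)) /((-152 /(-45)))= 658845 /1444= 456.26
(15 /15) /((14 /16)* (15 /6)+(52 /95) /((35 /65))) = 10640 /34091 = 0.31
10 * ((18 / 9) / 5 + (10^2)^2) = 100004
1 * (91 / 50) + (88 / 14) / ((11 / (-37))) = -19.32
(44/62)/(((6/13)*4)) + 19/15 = 3071/1860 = 1.65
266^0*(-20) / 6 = -10 / 3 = -3.33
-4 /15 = -0.27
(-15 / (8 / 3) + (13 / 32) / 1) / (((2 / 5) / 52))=-10855 / 16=-678.44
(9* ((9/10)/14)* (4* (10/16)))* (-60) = -1215/14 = -86.79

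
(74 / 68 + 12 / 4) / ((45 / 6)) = 139 / 255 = 0.55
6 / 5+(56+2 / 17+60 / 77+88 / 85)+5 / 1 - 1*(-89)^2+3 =-7853.87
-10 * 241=-2410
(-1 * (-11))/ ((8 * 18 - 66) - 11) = 11/ 67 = 0.16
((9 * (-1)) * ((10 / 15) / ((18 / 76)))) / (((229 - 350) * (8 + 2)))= 38 / 1815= 0.02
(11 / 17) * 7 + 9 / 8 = 769 / 136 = 5.65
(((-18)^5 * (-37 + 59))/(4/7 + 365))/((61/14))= -1357969536/52033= -26098.24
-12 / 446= -6 / 223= -0.03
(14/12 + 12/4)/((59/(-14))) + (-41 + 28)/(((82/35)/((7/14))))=-109235/29028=-3.76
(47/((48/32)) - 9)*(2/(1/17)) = 2278/3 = 759.33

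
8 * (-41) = -328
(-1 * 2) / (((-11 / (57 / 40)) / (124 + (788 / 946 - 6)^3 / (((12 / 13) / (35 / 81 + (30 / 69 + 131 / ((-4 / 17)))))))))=233735500148218894 / 10843237408905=21555.88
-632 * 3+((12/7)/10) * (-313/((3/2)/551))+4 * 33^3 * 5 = 24399688/35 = 697133.94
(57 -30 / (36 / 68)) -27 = -80 / 3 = -26.67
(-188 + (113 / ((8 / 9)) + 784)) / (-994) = -5785 / 7952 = -0.73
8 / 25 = 0.32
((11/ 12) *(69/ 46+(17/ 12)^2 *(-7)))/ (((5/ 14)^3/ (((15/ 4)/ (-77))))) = 88543/ 7200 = 12.30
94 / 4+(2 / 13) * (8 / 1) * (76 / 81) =51923 / 2106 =24.65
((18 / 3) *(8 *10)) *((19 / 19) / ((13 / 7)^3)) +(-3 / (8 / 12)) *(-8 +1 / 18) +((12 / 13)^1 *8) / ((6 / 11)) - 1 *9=115.23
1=1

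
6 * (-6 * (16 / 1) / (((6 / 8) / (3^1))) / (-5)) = 2304 / 5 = 460.80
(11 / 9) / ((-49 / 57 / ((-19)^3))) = 1433531 / 147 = 9751.91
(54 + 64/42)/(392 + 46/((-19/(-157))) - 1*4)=11077/153237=0.07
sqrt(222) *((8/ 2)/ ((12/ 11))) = 11 *sqrt(222)/ 3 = 54.63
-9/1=-9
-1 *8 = -8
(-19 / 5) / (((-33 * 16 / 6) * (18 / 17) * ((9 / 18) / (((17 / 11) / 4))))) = 5491 / 174240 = 0.03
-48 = -48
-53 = -53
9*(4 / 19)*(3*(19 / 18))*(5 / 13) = 30 / 13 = 2.31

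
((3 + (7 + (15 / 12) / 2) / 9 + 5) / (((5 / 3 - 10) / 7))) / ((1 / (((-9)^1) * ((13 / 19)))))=173901 / 3800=45.76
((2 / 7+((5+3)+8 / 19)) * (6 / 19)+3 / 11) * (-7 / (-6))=28003 / 7942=3.53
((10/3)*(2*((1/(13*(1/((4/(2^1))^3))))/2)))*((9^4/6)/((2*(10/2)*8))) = 729/26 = 28.04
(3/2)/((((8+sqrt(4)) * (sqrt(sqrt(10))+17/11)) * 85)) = -1331 * sqrt(10)/2096300 - 3179/2096300+2057 * 10^(1/4)/2096300+14641 * 10^(3/4)/35637100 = 0.00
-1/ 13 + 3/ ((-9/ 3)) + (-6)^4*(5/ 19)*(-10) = -842666/ 247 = -3411.60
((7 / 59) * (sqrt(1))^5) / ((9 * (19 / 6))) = 14 / 3363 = 0.00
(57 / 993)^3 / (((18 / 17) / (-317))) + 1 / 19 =-49535431 / 12402524322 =-0.00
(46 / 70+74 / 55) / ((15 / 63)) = 8.41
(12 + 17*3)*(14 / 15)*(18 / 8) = 1323 / 10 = 132.30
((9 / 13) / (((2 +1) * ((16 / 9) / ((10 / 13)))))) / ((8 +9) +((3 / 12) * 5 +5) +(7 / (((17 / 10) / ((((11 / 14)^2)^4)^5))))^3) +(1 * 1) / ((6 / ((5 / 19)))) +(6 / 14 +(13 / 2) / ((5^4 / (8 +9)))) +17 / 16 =16524689456081363663070317867144727157877152942606013890248710126406087770395164292651418908613187008998274027276689629398404159294354672639507758347 / 9629627682916307344590136340843119997297313116982897428573166207611440147166785573313005690095742829482254956017448958152518660414263278222351790000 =1.72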